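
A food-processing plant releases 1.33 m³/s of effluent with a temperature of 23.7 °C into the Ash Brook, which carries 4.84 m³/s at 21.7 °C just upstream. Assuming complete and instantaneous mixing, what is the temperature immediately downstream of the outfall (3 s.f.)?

Flow-weighted mixing: C = (Q_r C_r + Q_w C_w)/(Q_r + Q_w)
= (4.84×21.7 + 1.33×23.7)/(4.84 + 1.33) = 136.5/6.170 = 22.13 °C.

22.1 °C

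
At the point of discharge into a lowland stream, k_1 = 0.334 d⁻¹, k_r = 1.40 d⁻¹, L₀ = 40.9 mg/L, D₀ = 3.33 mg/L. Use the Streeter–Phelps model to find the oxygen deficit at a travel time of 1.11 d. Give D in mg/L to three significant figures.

D ≈ 6.84 mg/L

k_1 L₀/(k_r−k_1) = 0.334×40.9/(1.40−0.334) = 13.66/1.066 = 12.81 mg/L.
e^(−k_1 t) = e^(−0.334×1.110) = 0.6902; e^(−k_r t) = e^(−1.40×1.110) = 0.2114.
D = 12.81 × (0.6902 − 0.2114) + 3.33 × 0.2114 = 6.136 + 0.7040 = 6.840 mg/L.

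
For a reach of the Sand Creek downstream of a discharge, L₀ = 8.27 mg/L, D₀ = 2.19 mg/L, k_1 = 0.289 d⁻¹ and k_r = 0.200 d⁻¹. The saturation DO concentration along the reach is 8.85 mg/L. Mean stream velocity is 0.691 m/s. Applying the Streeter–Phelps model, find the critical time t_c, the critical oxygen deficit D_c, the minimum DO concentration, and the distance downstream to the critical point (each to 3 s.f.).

t_c ≈ 3.26 d; D_c ≈ 4.66 mg/L; min DO ≈ 4.19 mg/L; x_c ≈ 194 km

t_c = [1/(k_r−k_1)] ln[(k_r/k_1)(1 − D₀(k_r−k_1)/(k_1 L₀))]
= [1/(0.200−0.289)] ln[(0.200/0.289)(1 − 2.19×-0.08900/(0.289×8.27))]
= (1/-0.08900) ln[0.6920 × 1.082] = -11.24 × ln(0.7485) = -11.24 × -0.2897 = 3.255 d.
D_c = (k_1/k_r) L₀ e^(−k_1 t_c) = (0.289/0.200) × 8.27 × e^(−0.289×3.255) = 1.445 × 8.27 × 0.3903 = 4.665 mg/L.
Minimum DO = C_s − D_c = 8.85 − 4.665 = 4.185 mg/L.
x_c = v t_c = 0.691 m/s × 3.255 d × 86400 s/d = 194300 m ≈ 194 km.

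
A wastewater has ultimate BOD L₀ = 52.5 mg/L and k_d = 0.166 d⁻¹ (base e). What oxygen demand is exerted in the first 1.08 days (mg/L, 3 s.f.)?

y_t = L₀(1 − e^(−k_d t)) = 52.5 × (1 − e^(−0.166×1.08))
= 52.5 × (1 − 0.8359) = 52.5 × 0.1641 = 8.617 mg/L.

y ≈ 8.62 mg/L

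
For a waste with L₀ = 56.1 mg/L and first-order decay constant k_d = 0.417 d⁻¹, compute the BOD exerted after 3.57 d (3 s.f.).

y ≈ 43.4 mg/L

y_t = L₀(1 − e^(−k_d t)) = 56.1 × (1 − e^(−0.417×3.57))
= 56.1 × (1 − 0.2257) = 56.1 × 0.7743 = 43.44 mg/L.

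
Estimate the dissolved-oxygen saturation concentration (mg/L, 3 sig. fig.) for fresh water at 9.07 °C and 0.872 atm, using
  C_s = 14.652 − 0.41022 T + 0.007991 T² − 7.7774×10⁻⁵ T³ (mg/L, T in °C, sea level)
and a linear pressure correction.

At sea level: C_s = 14.652 − 0.41022×9.07 + 0.007991×9.07² − 7.7774×10⁻⁵×9.07³ = 11.53 mg/L.
Pressure correction: C_s' = 11.53 × 0.872 = 10.05 mg/L.

C_s ≈ 10.1 mg/L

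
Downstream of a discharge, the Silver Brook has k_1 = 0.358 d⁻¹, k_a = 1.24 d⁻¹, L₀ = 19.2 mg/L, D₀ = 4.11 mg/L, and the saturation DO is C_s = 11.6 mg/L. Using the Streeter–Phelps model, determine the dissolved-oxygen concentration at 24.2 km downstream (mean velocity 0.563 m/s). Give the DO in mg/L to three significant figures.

Travel time t = x/v = 24.2 km / (0.563 m/s) = 24200 m / 0.563 m/s = 42980 s = 0.4975 d.
k_1 L₀/(k_a−k_1) = 0.358×19.2/(1.24−0.358) = 6.874/0.8820 = 7.793 mg/L.
e^(−k_1 t) = e^(−0.358×0.4975) = 0.8369; e^(−k_a t) = e^(−1.24×0.4975) = 0.5396.
D = 7.793 × (0.8369 − 0.5396) + 4.11 × 0.5396 = 2.316 + 2.218 = 4.534 mg/L.
DO = C_s − D = 11.6 − 4.534 = 7.066 mg/L.

DO ≈ 7.07 mg/L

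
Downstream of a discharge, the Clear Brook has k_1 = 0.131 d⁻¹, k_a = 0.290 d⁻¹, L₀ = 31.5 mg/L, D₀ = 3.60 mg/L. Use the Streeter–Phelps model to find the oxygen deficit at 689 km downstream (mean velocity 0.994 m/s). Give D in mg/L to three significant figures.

Travel time t = x/v = 689 km / (0.994 m/s) = 689000 m / 0.994 m/s = 693200 s = 8.023 d.
k_1 L₀/(k_a−k_1) = 0.131×31.5/(0.290−0.131) = 4.127/0.1590 = 25.95 mg/L.
e^(−k_1 t) = e^(−0.131×8.023) = 0.3496; e^(−k_a t) = e^(−0.290×8.023) = 0.09763.
D = 25.95 × (0.3496 − 0.09763) + 3.60 × 0.09763 = 6.539 + 0.3515 = 6.891 mg/L.

D ≈ 6.89 mg/L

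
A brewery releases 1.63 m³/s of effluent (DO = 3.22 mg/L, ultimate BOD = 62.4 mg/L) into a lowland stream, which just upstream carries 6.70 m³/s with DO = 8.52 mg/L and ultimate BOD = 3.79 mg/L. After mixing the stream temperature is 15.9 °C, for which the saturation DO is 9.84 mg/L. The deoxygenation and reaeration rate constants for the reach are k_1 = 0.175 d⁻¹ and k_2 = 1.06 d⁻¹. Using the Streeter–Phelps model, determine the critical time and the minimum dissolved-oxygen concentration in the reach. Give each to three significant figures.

Mixed DO = (6.70×8.52 + 1.63×3.22)/(6.70+1.63) = 62.33/8.330 = 7.483 mg/L.
Mixed L₀ = (6.70×3.79 + 1.63×62.4)/(8.330) = 127.1/8.330 = 15.26 mg/L.
Initial deficit D₀ = C_s − DO₀ = 9.84 − 7.483 = 2.357 mg/L.
t_c = (1/0.8850) ln[(1.06/0.175)(1 − 2.357×0.8850/(0.175×15.26))] = 1.130 × ln(1.325) = 0.3182 d.
D_c = (0.175/1.06) × 15.26 × e^(−0.175×0.3182) = 0.1651 × 15.26 × 0.9458 = 2.383 mg/L.
Minimum DO = 9.84 − 2.383 = 7.457 mg/L.

t_c ≈ 0.318 d; minimum DO ≈ 7.46 mg/L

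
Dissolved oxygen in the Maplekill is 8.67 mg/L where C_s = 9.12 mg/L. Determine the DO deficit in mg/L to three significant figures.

D ≈ 0.450 mg/L

D = C_s − C = 9.12 − 8.67 = 0.450 mg/L.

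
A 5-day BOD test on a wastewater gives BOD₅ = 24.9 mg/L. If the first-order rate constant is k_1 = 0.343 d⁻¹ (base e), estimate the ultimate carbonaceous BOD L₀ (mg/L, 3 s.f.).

BOD₅ = L₀(1 − e^(−5k_1)) ⇒ L₀ = BOD₅ / (1 − e^(−5×0.343))
= 24.9 / (1 − 0.1800) = 24.9 / 0.8200 = 30.36 mg/L.

L₀ ≈ 30.4 mg/L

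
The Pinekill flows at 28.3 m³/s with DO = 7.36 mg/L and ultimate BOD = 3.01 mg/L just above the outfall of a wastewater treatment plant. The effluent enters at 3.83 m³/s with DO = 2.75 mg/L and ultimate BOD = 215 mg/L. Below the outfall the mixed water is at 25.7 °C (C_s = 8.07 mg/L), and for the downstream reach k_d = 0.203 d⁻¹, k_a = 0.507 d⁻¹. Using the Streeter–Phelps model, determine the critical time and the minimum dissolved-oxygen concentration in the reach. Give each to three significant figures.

t_c ≈ 2.78 d; minimum DO ≈ 1.64 mg/L

Mixed DO = (28.3×7.36 + 3.83×2.75)/(28.3+3.83) = 218.8/32.13 = 6.810 mg/L.
Mixed L₀ = (28.3×3.01 + 3.83×215)/(32.13) = 908.6/32.13 = 28.28 mg/L.
Initial deficit D₀ = C_s − DO₀ = 8.07 − 6.810 = 1.260 mg/L.
t_c = (1/0.3040) ln[(0.507/0.203)(1 − 1.260×0.3040/(0.203×28.28))] = 3.289 × ln(2.331) = 2.784 d.
D_c = (0.203/0.507) × 28.28 × e^(−0.203×2.784) = 0.4004 × 28.28 × 0.5683 = 6.435 mg/L.
Minimum DO = 8.07 − 6.435 = 1.635 mg/L.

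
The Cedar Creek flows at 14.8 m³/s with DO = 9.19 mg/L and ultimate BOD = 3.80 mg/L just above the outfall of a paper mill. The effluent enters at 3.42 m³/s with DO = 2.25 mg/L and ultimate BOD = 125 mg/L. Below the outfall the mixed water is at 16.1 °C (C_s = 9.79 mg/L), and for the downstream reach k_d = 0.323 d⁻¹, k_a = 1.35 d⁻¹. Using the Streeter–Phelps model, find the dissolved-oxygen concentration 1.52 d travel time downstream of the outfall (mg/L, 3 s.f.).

DO ≈ 5.51 mg/L

Mixed DO = (14.8×9.19 + 3.42×2.25)/(14.8+3.42) = 143.7/18.22 = 7.887 mg/L.
Mixed L₀ = (14.8×3.80 + 3.42×125)/(18.22) = 483.7/18.22 = 26.55 mg/L.
Initial deficit D₀ = C_s − DO₀ = 9.79 − 7.887 = 1.903 mg/L.
D(1.52) = [0.323×26.55/(1.35−0.323)](e^(−0.323×1.52) − e^(−1.35×1.52)) + 1.903 e^(−1.35×1.52)
= 8.350 × (0.6120 − 0.1285) + 1.903 × 0.1285 = 4.282 mg/L.
DO = 9.79 − 4.282 = 5.508 mg/L.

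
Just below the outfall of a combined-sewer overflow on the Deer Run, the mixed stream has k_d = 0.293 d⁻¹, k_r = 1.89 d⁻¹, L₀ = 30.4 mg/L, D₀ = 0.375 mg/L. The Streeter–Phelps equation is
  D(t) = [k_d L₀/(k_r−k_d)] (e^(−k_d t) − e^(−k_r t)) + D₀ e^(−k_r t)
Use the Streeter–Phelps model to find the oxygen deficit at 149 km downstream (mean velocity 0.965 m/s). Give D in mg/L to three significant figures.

Travel time t = x/v = 149 km / (0.965 m/s) = 149000 m / 0.965 m/s = 154400 s = 1.787 d.
k_d L₀/(k_r−k_d) = 0.293×30.4/(1.89−0.293) = 8.907/1.597 = 5.577 mg/L.
e^(−k_d t) = e^(−0.293×1.787) = 0.5924; e^(−k_r t) = e^(−1.89×1.787) = 0.03413.
D = 5.577 × (0.5924 − 0.03413) + 0.375 × 0.03413 = 3.114 + 0.01280 = 3.126 mg/L.

D ≈ 3.13 mg/L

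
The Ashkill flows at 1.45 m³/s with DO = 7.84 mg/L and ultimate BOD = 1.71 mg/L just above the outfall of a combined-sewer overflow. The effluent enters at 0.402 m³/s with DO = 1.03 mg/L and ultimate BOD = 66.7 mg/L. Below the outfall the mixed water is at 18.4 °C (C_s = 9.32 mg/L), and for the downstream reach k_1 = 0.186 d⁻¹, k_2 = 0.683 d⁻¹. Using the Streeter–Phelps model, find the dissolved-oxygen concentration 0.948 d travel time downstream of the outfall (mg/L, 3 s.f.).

Mixed DO = (1.45×7.84 + 0.402×1.03)/(1.45+0.402) = 11.78/1.852 = 6.362 mg/L.
Mixed L₀ = (1.45×1.71 + 0.402×66.7)/(1.852) = 29.29/1.852 = 15.82 mg/L.
Initial deficit D₀ = C_s − DO₀ = 9.32 − 6.362 = 2.958 mg/L.
D(0.948) = [0.186×15.82/(0.683−0.186)](e^(−0.186×0.948) − e^(−0.683×0.948)) + 2.958 e^(−0.683×0.948)
= 5.919 × (0.8383 − 0.5234) + 2.958 × 0.5234 = 3.413 mg/L.
DO = 9.32 − 3.413 = 5.907 mg/L.

DO ≈ 5.91 mg/L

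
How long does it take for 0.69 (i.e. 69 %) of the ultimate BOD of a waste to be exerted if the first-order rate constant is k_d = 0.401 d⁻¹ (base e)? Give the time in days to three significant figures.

t ≈ 2.92 d

y/L₀ = 1 − e^(−k_d t) = 0.69 ⇒ e^(−k_d t) = 0.310
t = −ln(0.310) / 0.401 = 1.171 / 0.401 = 2.921 d.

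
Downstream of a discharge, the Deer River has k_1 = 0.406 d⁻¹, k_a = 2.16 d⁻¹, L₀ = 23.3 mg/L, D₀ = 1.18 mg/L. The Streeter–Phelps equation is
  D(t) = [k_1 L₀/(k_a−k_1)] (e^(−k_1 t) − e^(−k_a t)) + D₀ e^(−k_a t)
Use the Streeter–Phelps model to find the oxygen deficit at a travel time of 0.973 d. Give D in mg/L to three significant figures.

D ≈ 3.12 mg/L

k_1 L₀/(k_a−k_1) = 0.406×23.3/(2.16−0.406) = 9.460/1.754 = 5.393 mg/L.
e^(−k_1 t) = e^(−0.406×0.9730) = 0.6737; e^(−k_a t) = e^(−2.16×0.9730) = 0.1223.
D = 5.393 × (0.6737 − 0.1223) + 1.18 × 0.1223 = 2.974 + 0.1443 = 3.118 mg/L.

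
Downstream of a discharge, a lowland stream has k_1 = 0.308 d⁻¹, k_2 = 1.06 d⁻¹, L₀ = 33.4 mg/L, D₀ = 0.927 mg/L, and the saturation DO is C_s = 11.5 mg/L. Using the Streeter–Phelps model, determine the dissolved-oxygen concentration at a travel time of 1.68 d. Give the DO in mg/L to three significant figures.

DO ≈ 5.50 mg/L

k_1 L₀/(k_2−k_1) = 0.308×33.4/(1.06−0.308) = 10.29/0.7520 = 13.68 mg/L.
e^(−k_1 t) = e^(−0.308×1.680) = 0.5960; e^(−k_2 t) = e^(−1.06×1.680) = 0.1685.
D = 13.68 × (0.5960 − 0.1685) + 0.927 × 0.1685 = 5.849 + 0.1562 = 6.005 mg/L.
DO = C_s − D = 11.5 − 6.005 = 5.495 mg/L.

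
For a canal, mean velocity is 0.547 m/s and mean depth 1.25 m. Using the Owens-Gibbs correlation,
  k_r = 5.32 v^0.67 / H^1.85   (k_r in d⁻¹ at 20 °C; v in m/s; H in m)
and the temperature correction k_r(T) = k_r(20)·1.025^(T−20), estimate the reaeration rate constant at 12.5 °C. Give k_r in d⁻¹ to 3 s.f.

k_r ≈ 1.95 d⁻¹

k_r(20) = 5.32 × 0.547^0.67 / 1.25^1.85 = 5.32 × 0.6675 / 1.511 = 2.350 d⁻¹.
k_r(12.5) = 2.350 × 1.025^(12.5−20) = 2.350 × 0.8309 = 1.953 d⁻¹.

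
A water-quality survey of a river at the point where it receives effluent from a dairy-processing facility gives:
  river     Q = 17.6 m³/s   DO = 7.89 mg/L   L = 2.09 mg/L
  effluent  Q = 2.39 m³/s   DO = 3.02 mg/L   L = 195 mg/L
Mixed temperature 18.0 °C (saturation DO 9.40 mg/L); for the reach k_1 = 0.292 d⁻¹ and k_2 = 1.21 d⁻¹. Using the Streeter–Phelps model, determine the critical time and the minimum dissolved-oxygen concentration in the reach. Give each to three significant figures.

t_c ≈ 1.22 d; minimum DO ≈ 5.15 mg/L

Mixed DO = (17.6×7.89 + 2.39×3.02)/(17.6+2.39) = 146.1/19.99 = 7.308 mg/L.
Mixed L₀ = (17.6×2.09 + 2.39×195)/(19.99) = 502.8/19.99 = 25.15 mg/L.
Initial deficit D₀ = C_s − DO₀ = 9.40 − 7.308 = 2.092 mg/L.
t_c = (1/0.9180) ln[(1.21/0.292)(1 − 2.092×0.9180/(0.292×25.15))] = 1.089 × ln(3.060) = 1.218 d.
D_c = (0.292/1.21) × 25.15 × e^(−0.292×1.218) = 0.2413 × 25.15 × 0.7006 = 4.253 mg/L.
Minimum DO = 9.40 − 4.253 = 5.147 mg/L.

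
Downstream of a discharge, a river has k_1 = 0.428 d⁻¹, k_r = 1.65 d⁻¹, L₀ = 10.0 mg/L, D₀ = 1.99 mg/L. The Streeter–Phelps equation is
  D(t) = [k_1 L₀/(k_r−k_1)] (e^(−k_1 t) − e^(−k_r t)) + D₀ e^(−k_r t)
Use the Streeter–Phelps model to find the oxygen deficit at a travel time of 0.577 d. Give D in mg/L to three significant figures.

k_1 L₀/(k_r−k_1) = 0.428×10.0/(1.65−0.428) = 4.280/1.222 = 3.502 mg/L.
e^(−k_1 t) = e^(−0.428×0.5770) = 0.7812; e^(−k_r t) = e^(−1.65×0.5770) = 0.3859.
D = 3.502 × (0.7812 − 0.3859) + 1.99 × 0.3859 = 1.384 + 0.7680 = 2.152 mg/L.

D ≈ 2.15 mg/L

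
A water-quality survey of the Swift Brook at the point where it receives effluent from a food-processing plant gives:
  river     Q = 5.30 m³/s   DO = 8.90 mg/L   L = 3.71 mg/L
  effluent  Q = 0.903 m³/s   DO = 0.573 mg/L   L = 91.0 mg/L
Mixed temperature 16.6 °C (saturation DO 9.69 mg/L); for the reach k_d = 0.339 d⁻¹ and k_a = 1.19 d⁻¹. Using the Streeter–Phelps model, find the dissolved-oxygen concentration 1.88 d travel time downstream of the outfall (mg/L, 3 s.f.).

Mixed DO = (5.30×8.90 + 0.903×0.573)/(5.30+0.903) = 47.69/6.203 = 7.688 mg/L.
Mixed L₀ = (5.30×3.71 + 0.903×91.0)/(6.203) = 101.8/6.203 = 16.42 mg/L.
Initial deficit D₀ = C_s − DO₀ = 9.69 − 7.688 = 2.002 mg/L.
D(1.88) = [0.339×16.42/(1.19−0.339)](e^(−0.339×1.88) − e^(−1.19×1.88)) + 2.002 e^(−1.19×1.88)
= 6.540 × (0.5287 − 0.1068) + 2.002 × 0.1068 = 2.973 mg/L.
DO = 9.69 − 2.973 = 6.717 mg/L.

DO ≈ 6.72 mg/L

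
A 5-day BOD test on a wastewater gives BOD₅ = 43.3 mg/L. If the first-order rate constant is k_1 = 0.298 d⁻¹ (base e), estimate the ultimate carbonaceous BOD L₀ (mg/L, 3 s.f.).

BOD₅ = L₀(1 − e^(−5k_1)) ⇒ L₀ = BOD₅ / (1 − e^(−5×0.298))
= 43.3 / (1 − 0.2254) = 43.3 / 0.7746 = 55.90 mg/L.

L₀ ≈ 55.9 mg/L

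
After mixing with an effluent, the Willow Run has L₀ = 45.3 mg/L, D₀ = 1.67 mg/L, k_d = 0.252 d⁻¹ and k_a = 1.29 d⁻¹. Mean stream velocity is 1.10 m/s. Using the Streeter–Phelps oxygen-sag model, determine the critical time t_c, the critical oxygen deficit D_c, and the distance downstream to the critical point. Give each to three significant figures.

With k_a/k_d = 5.119 and 1 − D₀(k_a−k_d)/(k_d L₀) = 0.8481,
t_c = ln(5.119 × 0.8481) / (1.29 − 0.252) = ln(4.342) / 1.038 = 1.468/1.038 = 1.415 d.
L(t_c) = L₀ e^(−k_d t_c) = 45.3 × 0.7002 = 31.72 mg/L, and at the critical point k_a D_c = k_d L, so D_c = (0.252/1.29) × 31.72 = 6.196 mg/L.
x_c = v t_c = 1.10 m/s × 1.415 d × 86400 s/d = 134400 m ≈ 134 km.

t_c ≈ 1.41 d; D_c ≈ 6.20 mg/L; x_c ≈ 134 km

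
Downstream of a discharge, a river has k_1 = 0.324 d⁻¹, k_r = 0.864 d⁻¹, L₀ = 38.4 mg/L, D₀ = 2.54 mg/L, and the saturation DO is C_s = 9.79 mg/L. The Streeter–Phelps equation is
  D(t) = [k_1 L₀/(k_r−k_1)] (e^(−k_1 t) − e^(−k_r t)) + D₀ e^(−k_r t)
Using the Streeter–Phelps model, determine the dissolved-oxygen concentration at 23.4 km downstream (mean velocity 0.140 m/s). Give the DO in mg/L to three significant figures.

Travel time t = x/v = 23.4 km / (0.140 m/s) = 23400 m / 0.140 m/s = 167100 s = 1.935 d.
k_1 L₀/(k_r−k_1) = 0.324×38.4/(0.864−0.324) = 12.44/0.5400 = 23.04 mg/L.
e^(−k_1 t) = e^(−0.324×1.935) = 0.5343; e^(−k_r t) = e^(−0.864×1.935) = 0.1880.
D = 23.04 × (0.5343 − 0.1880) + 2.54 × 0.1880 = 7.979 + 0.4775 = 8.457 mg/L.
DO = C_s − D = 9.79 − 8.457 = 1.333 mg/L.

DO ≈ 1.33 mg/L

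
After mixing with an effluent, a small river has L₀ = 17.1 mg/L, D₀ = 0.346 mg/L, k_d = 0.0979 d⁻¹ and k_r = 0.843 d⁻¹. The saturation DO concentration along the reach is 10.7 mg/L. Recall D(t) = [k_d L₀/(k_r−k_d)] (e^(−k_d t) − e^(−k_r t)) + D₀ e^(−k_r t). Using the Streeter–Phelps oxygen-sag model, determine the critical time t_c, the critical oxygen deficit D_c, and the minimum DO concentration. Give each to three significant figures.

t_c ≈ 2.67 d; D_c ≈ 1.53 mg/L; min DO ≈ 9.17 mg/L

With k_r/k_d = 8.611 and 1 − D₀(k_r−k_d)/(k_d L₀) = 0.8460,
t_c = ln(8.611 × 0.8460) / (0.843 − 0.0979) = ln(7.285) / 0.7451 = 1.986/0.7451 = 2.665 d.
L(t_c) = L₀ e^(−k_d t_c) = 17.1 × 0.7703 = 13.17 mg/L, and at the critical point k_r D_c = k_d L, so D_c = (0.0979/0.843) × 13.17 = 1.530 mg/L.
Minimum DO = C_s − D_c = 10.7 − 1.530 = 9.170 mg/L.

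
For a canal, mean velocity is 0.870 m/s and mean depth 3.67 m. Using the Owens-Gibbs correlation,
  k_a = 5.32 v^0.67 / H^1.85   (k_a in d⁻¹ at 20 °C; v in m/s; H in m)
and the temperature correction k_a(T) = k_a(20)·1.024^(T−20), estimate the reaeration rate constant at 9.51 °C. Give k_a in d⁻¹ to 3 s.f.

k_a(20) = 5.32 × 0.870^0.67 / 3.67^1.85 = 5.32 × 0.9109 / 11.08 = 0.4373 d⁻¹.
k_a(9.51) = 0.4373 × 1.024^(9.51−20) = 0.4373 × 0.7797 = 0.3410 d⁻¹.

k_a ≈ 0.341 d⁻¹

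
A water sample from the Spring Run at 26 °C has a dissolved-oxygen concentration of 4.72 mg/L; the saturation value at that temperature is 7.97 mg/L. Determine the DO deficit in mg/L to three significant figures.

D ≈ 3.25 mg/L

D = C_s − C = 7.97 − 4.72 = 3.25 mg/L.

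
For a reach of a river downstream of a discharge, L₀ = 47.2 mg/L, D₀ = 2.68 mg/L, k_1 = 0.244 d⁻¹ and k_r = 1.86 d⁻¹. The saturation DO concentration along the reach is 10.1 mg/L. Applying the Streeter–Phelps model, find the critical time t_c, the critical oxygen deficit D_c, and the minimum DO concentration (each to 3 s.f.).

t_c = [1/(k_r−k_1)] ln[(k_r/k_1)(1 − D₀(k_r−k_1)/(k_1 L₀))]
= [1/(1.86−0.244)] ln[(1.86/0.244)(1 − 2.68×1.616/(0.244×47.2))]
= (1/1.616) ln[7.623 × 0.6240] = 0.6188 × ln(4.756) = 0.6188 × 1.559 = 0.9650 d.
D_c = (k_1/k_r) L₀ e^(−k_1 t_c) = (0.244/1.86) × 47.2 × e^(−0.244×0.9650) = 0.1312 × 47.2 × 0.7902 = 4.893 mg/L.
Minimum DO = C_s − D_c = 10.1 − 4.893 = 5.207 mg/L.

t_c ≈ 0.965 d; D_c ≈ 4.89 mg/L; min DO ≈ 5.21 mg/L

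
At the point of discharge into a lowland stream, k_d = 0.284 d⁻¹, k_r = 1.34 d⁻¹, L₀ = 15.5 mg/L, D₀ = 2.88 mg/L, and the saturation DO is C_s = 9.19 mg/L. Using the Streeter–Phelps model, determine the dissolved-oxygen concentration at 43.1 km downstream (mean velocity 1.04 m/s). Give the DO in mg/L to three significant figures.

DO ≈ 6.23 mg/L

Travel time t = x/v = 43.1 km / (1.04 m/s) = 43100 m / 1.04 m/s = 41440 s = 0.4797 d.
k_d L₀/(k_r−k_d) = 0.284×15.5/(1.34−0.284) = 4.402/1.056 = 4.169 mg/L.
e^(−k_d t) = e^(−0.284×0.4797) = 0.8726; e^(−k_r t) = e^(−1.34×0.4797) = 0.5258.
D = 4.169 × (0.8726 − 0.5258) + 2.88 × 0.5258 = 1.446 + 1.514 = 2.960 mg/L.
DO = C_s − D = 9.19 − 2.960 = 6.230 mg/L.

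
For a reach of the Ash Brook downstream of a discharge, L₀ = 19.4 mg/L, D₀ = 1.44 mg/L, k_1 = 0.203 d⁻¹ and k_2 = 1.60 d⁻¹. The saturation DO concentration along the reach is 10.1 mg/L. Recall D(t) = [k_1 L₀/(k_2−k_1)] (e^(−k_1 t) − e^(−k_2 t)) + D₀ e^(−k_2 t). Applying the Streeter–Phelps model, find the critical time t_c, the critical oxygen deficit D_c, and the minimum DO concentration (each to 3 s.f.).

With k_2/k_1 = 7.882 and 1 − D₀(k_2−k_1)/(k_1 L₀) = 0.4892,
t_c = ln(7.882 × 0.4892) / (1.60 − 0.203) = ln(3.856) / 1.397 = 1.350/1.397 = 0.9660 d.
L(t_c) = L₀ e^(−k_1 t_c) = 19.4 × 0.8219 = 15.95 mg/L, and at the critical point k_2 D_c = k_1 L, so D_c = (0.203/1.60) × 15.95 = 2.023 mg/L.
Minimum DO = C_s − D_c = 10.1 − 2.023 = 8.077 mg/L.

t_c ≈ 0.966 d; D_c ≈ 2.02 mg/L; min DO ≈ 8.08 mg/L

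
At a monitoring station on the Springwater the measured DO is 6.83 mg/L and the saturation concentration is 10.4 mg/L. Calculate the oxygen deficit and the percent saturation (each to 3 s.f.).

D = C_s − C = 10.4 − 6.83 = 3.57 mg/L.
% saturation = 6.83/10.4 × 100 = 65.7 %.

D ≈ 3.57 mg/L; 65.7 % saturation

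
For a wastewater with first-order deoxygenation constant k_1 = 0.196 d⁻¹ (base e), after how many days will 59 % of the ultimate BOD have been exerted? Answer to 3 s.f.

y/L₀ = 1 − e^(−k_1 t) = 0.59 ⇒ e^(−k_1 t) = 0.410
t = −ln(0.410) / 0.196 = 0.8916 / 0.196 = 4.549 d.

t ≈ 4.55 d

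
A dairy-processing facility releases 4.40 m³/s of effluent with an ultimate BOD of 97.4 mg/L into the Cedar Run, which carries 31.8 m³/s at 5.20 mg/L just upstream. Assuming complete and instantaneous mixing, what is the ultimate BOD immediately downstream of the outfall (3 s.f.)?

Flow-weighted mixing: C = (Q_r C_r + Q_w C_w)/(Q_r + Q_w)
= (31.8×5.20 + 4.40×97.4)/(31.8 + 4.40) = 593.9/36.20 = 16.41 mg/L.

16.4 mg/L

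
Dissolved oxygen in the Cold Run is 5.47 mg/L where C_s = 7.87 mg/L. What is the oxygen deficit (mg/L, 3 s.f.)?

D ≈ 2.40 mg/L

D = C_s − C = 7.87 − 5.47 = 2.40 mg/L.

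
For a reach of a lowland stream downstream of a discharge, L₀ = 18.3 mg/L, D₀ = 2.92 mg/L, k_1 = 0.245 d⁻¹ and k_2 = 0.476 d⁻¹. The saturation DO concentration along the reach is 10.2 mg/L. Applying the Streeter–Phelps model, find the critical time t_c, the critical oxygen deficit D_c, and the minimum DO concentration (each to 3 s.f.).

With k_2/k_1 = 1.943 and 1 − D₀(k_2−k_1)/(k_1 L₀) = 0.8496,
t_c = ln(1.943 × 0.8496) / (0.476 − 0.245) = ln(1.651) / 0.2310 = 0.5011/0.2310 = 2.169 d.
L(t_c) = L₀ e^(−k_1 t_c) = 18.3 × 0.5877 = 10.76 mg/L, and at the critical point k_2 D_c = k_1 L, so D_c = (0.245/0.476) × 10.76 = 5.536 mg/L.
Minimum DO = C_s − D_c = 10.2 − 5.536 = 4.664 mg/L.

t_c ≈ 2.17 d; D_c ≈ 5.54 mg/L; min DO ≈ 4.66 mg/L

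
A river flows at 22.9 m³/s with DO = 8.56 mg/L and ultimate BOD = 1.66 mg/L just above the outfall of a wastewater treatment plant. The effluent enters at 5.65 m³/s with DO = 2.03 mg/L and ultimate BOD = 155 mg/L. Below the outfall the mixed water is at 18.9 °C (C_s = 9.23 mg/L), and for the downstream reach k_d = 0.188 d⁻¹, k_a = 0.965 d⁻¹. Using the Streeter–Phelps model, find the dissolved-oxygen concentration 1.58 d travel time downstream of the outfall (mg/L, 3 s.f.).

DO ≈ 4.73 mg/L

Mixed DO = (22.9×8.56 + 5.65×2.03)/(22.9+5.65) = 207.5/28.55 = 7.268 mg/L.
Mixed L₀ = (22.9×1.66 + 5.65×155)/(28.55) = 913.8/28.55 = 32.01 mg/L.
Initial deficit D₀ = C_s − DO₀ = 9.23 − 7.268 = 1.962 mg/L.
D(1.58) = [0.188×32.01/(0.965−0.188)](e^(−0.188×1.58) − e^(−0.965×1.58)) + 1.962 e^(−0.965×1.58)
= 7.744 × (0.7430 − 0.2177) + 1.962 × 0.2177 = 4.495 mg/L.
DO = 9.23 − 4.495 = 4.735 mg/L.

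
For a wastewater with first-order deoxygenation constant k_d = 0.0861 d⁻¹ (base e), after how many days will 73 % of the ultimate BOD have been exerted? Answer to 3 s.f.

t ≈ 15.2 d

y/L₀ = 1 − e^(−k_d t) = 0.73 ⇒ e^(−k_d t) = 0.270
t = −ln(0.270) / 0.0861 = 1.309 / 0.0861 = 15.21 d.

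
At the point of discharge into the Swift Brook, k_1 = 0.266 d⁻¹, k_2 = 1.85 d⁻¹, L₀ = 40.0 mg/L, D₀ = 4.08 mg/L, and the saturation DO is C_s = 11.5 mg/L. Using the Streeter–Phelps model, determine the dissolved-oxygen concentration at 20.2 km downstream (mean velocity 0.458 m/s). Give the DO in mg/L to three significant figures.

DO ≈ 6.66 mg/L

Travel time t = x/v = 20.2 km / (0.458 m/s) = 20200 m / 0.458 m/s = 44100 s = 0.5105 d.
k_1 L₀/(k_2−k_1) = 0.266×40.0/(1.85−0.266) = 10.64/1.584 = 6.717 mg/L.
e^(−k_1 t) = e^(−0.266×0.5105) = 0.8730; e^(−k_2 t) = e^(−1.85×0.5105) = 0.3889.
D = 6.717 × (0.8730 − 0.3889) + 4.08 × 0.3889 = 3.252 + 1.587 = 4.839 mg/L.
DO = C_s − D = 11.5 − 4.839 = 6.661 mg/L.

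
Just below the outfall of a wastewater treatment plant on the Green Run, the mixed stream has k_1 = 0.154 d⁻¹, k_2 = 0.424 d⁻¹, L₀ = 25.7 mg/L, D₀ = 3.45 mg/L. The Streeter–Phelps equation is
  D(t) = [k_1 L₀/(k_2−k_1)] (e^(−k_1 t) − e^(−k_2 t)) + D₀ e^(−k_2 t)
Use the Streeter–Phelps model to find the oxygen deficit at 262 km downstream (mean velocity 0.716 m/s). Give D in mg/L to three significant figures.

Travel time t = x/v = 262 km / (0.716 m/s) = 262000 m / 0.716 m/s = 365900 s = 4.235 d.
k_1 L₀/(k_2−k_1) = 0.154×25.7/(0.424−0.154) = 3.958/0.2700 = 14.66 mg/L.
e^(−k_1 t) = e^(−0.154×4.235) = 0.5209; e^(−k_2 t) = e^(−0.424×4.235) = 0.1660.
D = 14.66 × (0.5209 − 0.1660) + 3.45 × 0.1660 = 5.202 + 0.5727 = 5.775 mg/L.

D ≈ 5.77 mg/L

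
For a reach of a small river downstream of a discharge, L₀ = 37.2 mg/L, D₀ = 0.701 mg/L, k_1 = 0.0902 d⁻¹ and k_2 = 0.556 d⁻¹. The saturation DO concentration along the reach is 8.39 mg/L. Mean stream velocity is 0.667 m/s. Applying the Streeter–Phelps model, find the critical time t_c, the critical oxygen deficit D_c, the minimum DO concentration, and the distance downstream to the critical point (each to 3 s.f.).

t_c ≈ 3.68 d; D_c ≈ 4.33 mg/L; min DO ≈ 4.06 mg/L; x_c ≈ 212 km

t_c = [1/(k_2−k_1)] ln[(k_2/k_1)(1 − D₀(k_2−k_1)/(k_1 L₀))]
= [1/(0.556−0.0902)] ln[(0.556/0.0902)(1 − 0.701×0.4658/(0.0902×37.2))]
= (1/0.4658) ln[6.164 × 0.9027] = 2.147 × ln(5.564) = 2.147 × 1.716 = 3.685 d.
D_c = (k_1/k_2) L₀ e^(−k_1 t_c) = (0.0902/0.556) × 37.2 × e^(−0.0902×3.685) = 0.1622 × 37.2 × 0.7172 = 4.328 mg/L.
Minimum DO = C_s − D_c = 8.39 − 4.328 = 4.062 mg/L.
x_c = v t_c = 0.667 m/s × 3.685 d × 86400 s/d = 212300 m ≈ 212 km.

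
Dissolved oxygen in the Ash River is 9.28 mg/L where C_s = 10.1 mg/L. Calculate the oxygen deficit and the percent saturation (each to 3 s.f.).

D ≈ 0.820 mg/L; 91.9 % saturation

D = C_s − C = 10.1 − 9.28 = 0.820 mg/L.
% saturation = 9.28/10.1 × 100 = 91.9 %.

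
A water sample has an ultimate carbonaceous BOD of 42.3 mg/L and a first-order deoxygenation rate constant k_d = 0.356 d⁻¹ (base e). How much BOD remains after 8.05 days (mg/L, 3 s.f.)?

L_t = L₀ e^(−k_d t) = 42.3 × e^(−0.356×8.05) = 42.3 × 0.05694 = 2.408 mg/L.

L ≈ 2.41 mg/L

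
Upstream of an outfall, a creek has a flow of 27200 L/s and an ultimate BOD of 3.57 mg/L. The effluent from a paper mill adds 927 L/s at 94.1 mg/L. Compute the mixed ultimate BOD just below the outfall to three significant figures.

6.55 mg/L

Flow-weighted mixing: C = (Q_r C_r + Q_w C_w)/(Q_r + Q_w)
= (27200×3.57 + 927×94.1)/(27200 + 927) = 184300/28130 = 6.554 mg/L.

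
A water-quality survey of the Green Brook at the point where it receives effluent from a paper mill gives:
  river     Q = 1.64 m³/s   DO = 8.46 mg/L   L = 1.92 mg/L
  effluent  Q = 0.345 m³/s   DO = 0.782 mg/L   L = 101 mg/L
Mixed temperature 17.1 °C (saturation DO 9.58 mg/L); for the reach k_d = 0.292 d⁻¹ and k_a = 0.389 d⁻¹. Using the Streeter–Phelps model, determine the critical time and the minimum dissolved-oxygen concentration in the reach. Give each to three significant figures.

Mixed DO = (1.64×8.46 + 0.345×0.782)/(1.64+0.345) = 14.14/1.985 = 7.126 mg/L.
Mixed L₀ = (1.64×1.92 + 0.345×101)/(1.985) = 37.99/1.985 = 19.14 mg/L.
Initial deficit D₀ = C_s − DO₀ = 9.58 − 7.126 = 2.454 mg/L.
t_c = (1/0.09700) ln[(0.389/0.292)(1 − 2.454×0.09700/(0.292×19.14))] = 10.31 × ln(1.275) = 2.508 d.
D_c = (0.292/0.389) × 19.14 × e^(−0.292×2.508) = 0.7506 × 19.14 × 0.4808 = 6.907 mg/L.
Minimum DO = 9.58 − 6.907 = 2.673 mg/L.

t_c ≈ 2.51 d; minimum DO ≈ 2.67 mg/L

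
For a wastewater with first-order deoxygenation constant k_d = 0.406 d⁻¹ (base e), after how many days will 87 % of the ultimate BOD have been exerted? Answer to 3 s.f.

t ≈ 5.03 d

y/L₀ = 1 − e^(−k_d t) = 0.87 ⇒ e^(−k_d t) = 0.130
t = −ln(0.130) / 0.406 = 2.040 / 0.406 = 5.025 d.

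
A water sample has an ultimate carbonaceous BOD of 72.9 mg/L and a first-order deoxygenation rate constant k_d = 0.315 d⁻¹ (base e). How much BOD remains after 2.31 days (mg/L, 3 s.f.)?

L ≈ 35.2 mg/L

L_t = L₀ e^(−k_d t) = 72.9 × e^(−0.315×2.31) = 72.9 × 0.4830 = 35.21 mg/L.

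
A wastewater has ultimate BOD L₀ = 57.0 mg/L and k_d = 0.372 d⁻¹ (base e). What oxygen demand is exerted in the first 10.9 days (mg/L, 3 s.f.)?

y ≈ 56.0 mg/L

y_t = L₀(1 − e^(−k_d t)) = 57.0 × (1 − e^(−0.372×10.9))
= 57.0 × (1 − 0.01734) = 57.0 × 0.9827 = 56.01 mg/L.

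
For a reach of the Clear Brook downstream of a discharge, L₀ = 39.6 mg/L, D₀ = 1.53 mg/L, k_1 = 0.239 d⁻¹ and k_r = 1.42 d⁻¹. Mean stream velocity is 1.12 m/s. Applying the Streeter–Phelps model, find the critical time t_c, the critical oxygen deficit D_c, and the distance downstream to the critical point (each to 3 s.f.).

t_c ≈ 1.33 d; D_c ≈ 4.85 mg/L; x_c ≈ 129 km

At the critical point dD/dt = 0, so k_1 L₀ e^(−k_1 t) = k_r D. Substituting D(t) from the Streeter–Phelps equation and solving for t gives
t_c = ln[(k_r/k_1)(1 − D₀(k_r−k_1)/(k_1 L₀))] / (k_r−k_1).
Here k_r−k_1 = 1.181 d⁻¹ and 1 − D₀(k_r−k_1)/(k_1 L₀) = 1 − 1.53×1.181/(0.239×39.6) = 0.8091, so
t_c = ln(5.941 × 0.8091) / 1.181 = 1.570 / 1.181 = 1.329 d.
D_c = (k_1/k_r) L₀ e^(−k_1 t_c) = (0.239/1.42) × 39.6 × e^(−0.239×1.329) = 0.1683 × 39.6 × 0.7278 = 4.851 mg/L.
x_c = v t_c = 1.12 m/s × 1.329 d × 86400 s/d = 128600 m ≈ 129 km.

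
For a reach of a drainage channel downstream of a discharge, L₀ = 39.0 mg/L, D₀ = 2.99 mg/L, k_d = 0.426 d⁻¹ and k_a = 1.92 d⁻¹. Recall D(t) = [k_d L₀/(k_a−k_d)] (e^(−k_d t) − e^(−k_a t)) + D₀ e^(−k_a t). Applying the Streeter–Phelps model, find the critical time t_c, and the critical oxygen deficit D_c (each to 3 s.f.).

t_c ≈ 0.798 d; D_c ≈ 6.16 mg/L

t_c = [1/(k_a−k_d)] ln[(k_a/k_d)(1 − D₀(k_a−k_d)/(k_d L₀))]
= [1/(1.92−0.426)] ln[(1.92/0.426)(1 − 2.99×1.494/(0.426×39.0))]
= (1/1.494) ln[4.507 × 0.7311] = 0.6693 × ln(3.295) = 0.6693 × 1.192 = 0.7982 d.
L(t_c) = L₀ e^(−k_d t_c) = 39.0 × 0.7118 = 27.76 mg/L, and at the critical point k_a D_c = k_d L, so D_c = (0.426/1.92) × 27.76 = 6.159 mg/L.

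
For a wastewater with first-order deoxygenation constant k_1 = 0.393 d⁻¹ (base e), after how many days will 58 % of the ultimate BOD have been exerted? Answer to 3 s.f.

y/L₀ = 1 − e^(−k_1 t) = 0.58 ⇒ e^(−k_1 t) = 0.420
t = −ln(0.420) / 0.393 = 0.8675 / 0.393 = 2.207 d.

t ≈ 2.21 d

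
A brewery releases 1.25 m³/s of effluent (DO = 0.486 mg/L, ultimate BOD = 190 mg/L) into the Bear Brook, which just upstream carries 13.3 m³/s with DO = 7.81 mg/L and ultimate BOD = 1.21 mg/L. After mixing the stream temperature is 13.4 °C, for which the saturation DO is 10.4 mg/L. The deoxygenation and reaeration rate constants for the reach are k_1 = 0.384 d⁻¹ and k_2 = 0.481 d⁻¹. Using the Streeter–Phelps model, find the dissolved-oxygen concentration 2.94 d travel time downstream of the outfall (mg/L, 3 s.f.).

DO ≈ 4.08 mg/L

Mixed DO = (13.3×7.81 + 1.25×0.486)/(13.3+1.25) = 104.5/14.55 = 7.181 mg/L.
Mixed L₀ = (13.3×1.21 + 1.25×190)/(14.55) = 253.6/14.55 = 17.43 mg/L.
Initial deficit D₀ = C_s − DO₀ = 10.4 − 7.181 = 3.219 mg/L.
D(2.94) = [0.384×17.43/(0.481−0.384)](e^(−0.384×2.94) − e^(−0.481×2.94)) + 3.219 e^(−0.481×2.94)
= 69.00 × (0.3234 − 0.2431) + 3.219 × 0.2431 = 6.319 mg/L.
DO = 10.4 − 6.319 = 4.081 mg/L.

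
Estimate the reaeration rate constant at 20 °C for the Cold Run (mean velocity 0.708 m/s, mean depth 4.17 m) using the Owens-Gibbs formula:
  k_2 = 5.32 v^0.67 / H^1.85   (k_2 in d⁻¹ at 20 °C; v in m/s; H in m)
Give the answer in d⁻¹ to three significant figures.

k_2 ≈ 0.301 d⁻¹

k_2 = 5.32 × 0.708^0.67 / 4.17^1.85 = 5.32 × 0.7935 / 14.04 = 0.3007 d⁻¹.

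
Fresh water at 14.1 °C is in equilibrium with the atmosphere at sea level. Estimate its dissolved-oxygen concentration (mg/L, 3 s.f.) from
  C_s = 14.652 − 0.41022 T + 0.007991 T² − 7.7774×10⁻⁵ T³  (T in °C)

C_s ≈ 10.2 mg/L

C_s = 14.652 − 0.41022×14.1 + 0.007991×14.1² − 7.7774×10⁻⁵×14.1³ = 10.24 mg/L.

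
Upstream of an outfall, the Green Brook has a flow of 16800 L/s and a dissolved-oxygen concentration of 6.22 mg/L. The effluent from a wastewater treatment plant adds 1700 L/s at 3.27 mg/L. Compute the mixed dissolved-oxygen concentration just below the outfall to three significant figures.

Flow-weighted mixing: C = (Q_r C_r + Q_w C_w)/(Q_r + Q_w)
= (16800×6.22 + 1700×3.27)/(16800 + 1700) = 110100/18500 = 5.949 mg/L.

5.95 mg/L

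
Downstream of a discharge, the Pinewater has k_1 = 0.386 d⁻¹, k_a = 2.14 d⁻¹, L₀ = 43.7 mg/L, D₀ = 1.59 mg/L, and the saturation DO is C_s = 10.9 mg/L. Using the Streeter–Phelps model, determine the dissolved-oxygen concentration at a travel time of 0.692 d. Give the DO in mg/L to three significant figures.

k_1 L₀/(k_a−k_1) = 0.386×43.7/(2.14−0.386) = 16.87/1.754 = 9.617 mg/L.
e^(−k_1 t) = e^(−0.386×0.6920) = 0.7656; e^(−k_a t) = e^(−2.14×0.6920) = 0.2274.
D = 9.617 × (0.7656 − 0.2274) + 1.59 × 0.2274 = 5.175 + 0.3616 = 5.537 mg/L.
DO = C_s − D = 10.9 − 5.537 = 5.363 mg/L.

DO ≈ 5.36 mg/L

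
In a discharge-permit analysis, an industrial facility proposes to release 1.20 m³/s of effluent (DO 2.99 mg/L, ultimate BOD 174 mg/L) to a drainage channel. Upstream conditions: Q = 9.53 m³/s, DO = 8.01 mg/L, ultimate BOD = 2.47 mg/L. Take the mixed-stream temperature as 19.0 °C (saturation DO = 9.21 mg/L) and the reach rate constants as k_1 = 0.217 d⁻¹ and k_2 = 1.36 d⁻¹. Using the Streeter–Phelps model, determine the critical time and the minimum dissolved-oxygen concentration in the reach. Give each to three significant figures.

t_c ≈ 1.12 d; minimum DO ≈ 6.50 mg/L

Mixed DO = (9.53×8.01 + 1.20×2.99)/(9.53+1.20) = 79.92/10.73 = 7.449 mg/L.
Mixed L₀ = (9.53×2.47 + 1.20×174)/(10.73) = 232.3/10.73 = 21.65 mg/L.
Initial deficit D₀ = C_s − DO₀ = 9.21 − 7.449 = 1.761 mg/L.
t_c = (1/1.143) ln[(1.36/0.217)(1 − 1.761×1.143/(0.217×21.65))] = 0.8749 × ln(3.582) = 1.116 d.
D_c = (0.217/1.36) × 21.65 × e^(−0.217×1.116) = 0.1596 × 21.65 × 0.7849 = 2.712 mg/L.
Minimum DO = 9.21 − 2.712 = 6.498 mg/L.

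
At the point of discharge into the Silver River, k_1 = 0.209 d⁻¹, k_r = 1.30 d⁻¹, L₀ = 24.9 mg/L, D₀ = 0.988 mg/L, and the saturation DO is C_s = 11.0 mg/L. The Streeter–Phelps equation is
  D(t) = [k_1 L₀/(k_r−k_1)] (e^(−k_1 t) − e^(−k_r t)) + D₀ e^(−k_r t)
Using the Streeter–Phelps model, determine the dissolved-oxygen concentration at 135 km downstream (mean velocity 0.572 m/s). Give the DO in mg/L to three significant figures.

DO ≈ 8.41 mg/L

Travel time t = x/v = 135 km / (0.572 m/s) = 135000 m / 0.572 m/s = 236000 s = 2.732 d.
k_1 L₀/(k_r−k_1) = 0.209×24.9/(1.30−0.209) = 5.204/1.091 = 4.770 mg/L.
e^(−k_1 t) = e^(−0.209×2.732) = 0.5650; e^(−k_r t) = e^(−1.30×2.732) = 0.02869.
D = 4.770 × (0.5650 − 0.02869) + 0.988 × 0.02869 = 2.558 + 0.02835 = 2.587 mg/L.
DO = C_s − D = 11.0 − 2.587 = 8.413 mg/L.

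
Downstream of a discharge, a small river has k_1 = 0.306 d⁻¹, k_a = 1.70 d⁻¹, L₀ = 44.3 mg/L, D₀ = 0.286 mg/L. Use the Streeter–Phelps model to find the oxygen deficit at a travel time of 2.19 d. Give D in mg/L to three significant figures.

k_1 L₀/(k_a−k_1) = 0.306×44.3/(1.70−0.306) = 13.56/1.394 = 9.724 mg/L.
e^(−k_1 t) = e^(−0.306×2.190) = 0.5116; e^(−k_a t) = e^(−1.70×2.190) = 0.02416.
D = 9.724 × (0.5116 − 0.02416) + 0.286 × 0.02416 = 4.740 + 0.006910 = 4.747 mg/L.

D ≈ 4.75 mg/L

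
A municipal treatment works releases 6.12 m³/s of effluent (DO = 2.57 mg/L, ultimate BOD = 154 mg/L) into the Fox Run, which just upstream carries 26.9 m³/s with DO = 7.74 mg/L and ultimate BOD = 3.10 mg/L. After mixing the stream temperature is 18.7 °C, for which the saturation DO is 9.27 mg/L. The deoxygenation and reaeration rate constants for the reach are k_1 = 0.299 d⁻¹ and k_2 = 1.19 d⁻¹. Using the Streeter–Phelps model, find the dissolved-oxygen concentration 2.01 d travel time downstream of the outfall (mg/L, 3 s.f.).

DO ≈ 4.28 mg/L

Mixed DO = (26.9×7.74 + 6.12×2.57)/(26.9+6.12) = 223.9/33.02 = 6.782 mg/L.
Mixed L₀ = (26.9×3.10 + 6.12×154)/(33.02) = 1026/33.02 = 31.07 mg/L.
Initial deficit D₀ = C_s − DO₀ = 9.27 − 6.782 = 2.488 mg/L.
D(2.01) = [0.299×31.07/(1.19−0.299)](e^(−0.299×2.01) − e^(−1.19×2.01)) + 2.488 e^(−1.19×2.01)
= 10.43 × (0.5483 − 0.09146) + 2.488 × 0.09146 = 4.990 mg/L.
DO = 9.27 − 4.990 = 4.280 mg/L.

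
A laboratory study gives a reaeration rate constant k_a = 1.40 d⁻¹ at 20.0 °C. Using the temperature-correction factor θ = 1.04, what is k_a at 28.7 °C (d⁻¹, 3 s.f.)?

k_a(T₂) = k_a(T₁) · θ^(T₂−T₁) = 1.40 × 1.04^(28.7−20.0)
= 1.40 × 1.04^8.70 = 1.40 × 1.407 = 1.969 d⁻¹.

k_a ≈ 1.97 d⁻¹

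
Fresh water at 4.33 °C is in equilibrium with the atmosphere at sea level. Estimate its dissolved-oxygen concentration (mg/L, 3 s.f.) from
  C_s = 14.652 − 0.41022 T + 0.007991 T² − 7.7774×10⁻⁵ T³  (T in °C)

C_s ≈ 13.0 mg/L

C_s = 14.652 − 0.41022×4.33 + 0.007991×4.33² − 7.7774×10⁻⁵×4.33³ = 13.02 mg/L.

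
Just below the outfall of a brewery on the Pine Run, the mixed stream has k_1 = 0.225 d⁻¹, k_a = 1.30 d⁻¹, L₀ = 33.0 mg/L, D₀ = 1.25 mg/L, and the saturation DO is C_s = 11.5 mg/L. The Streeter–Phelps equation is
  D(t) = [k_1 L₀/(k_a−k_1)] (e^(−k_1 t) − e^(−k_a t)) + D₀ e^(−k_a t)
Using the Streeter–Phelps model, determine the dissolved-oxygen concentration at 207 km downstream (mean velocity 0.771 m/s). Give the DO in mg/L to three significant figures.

DO ≈ 8.17 mg/L

Travel time t = x/v = 207 km / (0.771 m/s) = 207000 m / 0.771 m/s = 268500 s = 3.107 d.
k_1 L₀/(k_a−k_1) = 0.225×33.0/(1.30−0.225) = 7.425/1.075 = 6.907 mg/L.
e^(−k_1 t) = e^(−0.225×3.107) = 0.4970; e^(−k_a t) = e^(−1.30×3.107) = 0.01760.
D = 6.907 × (0.4970 − 0.01760) + 1.25 × 0.01760 = 3.311 + 0.02200 = 3.333 mg/L.
DO = C_s − D = 11.5 − 3.333 = 8.167 mg/L.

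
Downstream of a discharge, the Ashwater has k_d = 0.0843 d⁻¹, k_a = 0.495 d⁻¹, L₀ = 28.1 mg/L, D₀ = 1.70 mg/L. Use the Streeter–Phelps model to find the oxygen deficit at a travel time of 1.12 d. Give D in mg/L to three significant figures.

k_d L₀/(k_a−k_d) = 0.0843×28.1/(0.495−0.0843) = 2.369/0.4107 = 5.768 mg/L.
e^(−k_d t) = e^(−0.0843×1.120) = 0.9099; e^(−k_a t) = e^(−0.495×1.120) = 0.5744.
D = 5.768 × (0.9099 − 0.5744) + 1.70 × 0.5744 = 1.935 + 0.9765 = 2.912 mg/L.

D ≈ 2.91 mg/L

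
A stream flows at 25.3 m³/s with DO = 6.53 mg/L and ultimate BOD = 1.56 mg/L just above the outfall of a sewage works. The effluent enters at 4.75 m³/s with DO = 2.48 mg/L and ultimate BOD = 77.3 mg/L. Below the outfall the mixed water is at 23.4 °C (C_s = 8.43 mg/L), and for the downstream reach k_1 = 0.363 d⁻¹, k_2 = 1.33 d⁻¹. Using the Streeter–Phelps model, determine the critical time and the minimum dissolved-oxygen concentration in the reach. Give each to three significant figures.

Mixed DO = (25.3×6.53 + 4.75×2.48)/(25.3+4.75) = 177.0/30.05 = 5.890 mg/L.
Mixed L₀ = (25.3×1.56 + 4.75×77.3)/(30.05) = 406.6/30.05 = 13.53 mg/L.
Initial deficit D₀ = C_s − DO₀ = 8.43 − 5.890 = 2.540 mg/L.
t_c = (1/0.9670) ln[(1.33/0.363)(1 − 2.540×0.9670/(0.363×13.53))] = 1.034 × ln(1.832) = 0.6259 d.
D_c = (0.363/1.33) × 13.53 × e^(−0.363×0.6259) = 0.2729 × 13.53 × 0.7968 = 2.943 mg/L.
Minimum DO = 8.43 − 2.943 = 5.487 mg/L.

t_c ≈ 0.626 d; minimum DO ≈ 5.49 mg/L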